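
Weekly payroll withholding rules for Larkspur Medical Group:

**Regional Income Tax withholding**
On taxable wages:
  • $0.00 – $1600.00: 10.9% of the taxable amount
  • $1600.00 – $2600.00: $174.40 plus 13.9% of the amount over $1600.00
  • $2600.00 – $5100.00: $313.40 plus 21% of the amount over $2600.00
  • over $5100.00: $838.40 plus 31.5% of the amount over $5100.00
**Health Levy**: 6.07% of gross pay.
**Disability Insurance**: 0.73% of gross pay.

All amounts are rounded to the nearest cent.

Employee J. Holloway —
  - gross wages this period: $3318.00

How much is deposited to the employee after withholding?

Regional Income Tax: taxable = $3318.00
  $313.40 + 21% × ($3318.00 − $2600.00) = $313.40 + 21% × $718.00 = $464.18
Health Levy: 6.07% × $3318.00 = $201.40
Disability Insurance: 0.73% × $3318.00 = $24.22
Total withheld: $464.18 + $201.40 + $24.22 = $689.80
Net pay: $3318.00 − $689.80 = $2628.20

$2628.20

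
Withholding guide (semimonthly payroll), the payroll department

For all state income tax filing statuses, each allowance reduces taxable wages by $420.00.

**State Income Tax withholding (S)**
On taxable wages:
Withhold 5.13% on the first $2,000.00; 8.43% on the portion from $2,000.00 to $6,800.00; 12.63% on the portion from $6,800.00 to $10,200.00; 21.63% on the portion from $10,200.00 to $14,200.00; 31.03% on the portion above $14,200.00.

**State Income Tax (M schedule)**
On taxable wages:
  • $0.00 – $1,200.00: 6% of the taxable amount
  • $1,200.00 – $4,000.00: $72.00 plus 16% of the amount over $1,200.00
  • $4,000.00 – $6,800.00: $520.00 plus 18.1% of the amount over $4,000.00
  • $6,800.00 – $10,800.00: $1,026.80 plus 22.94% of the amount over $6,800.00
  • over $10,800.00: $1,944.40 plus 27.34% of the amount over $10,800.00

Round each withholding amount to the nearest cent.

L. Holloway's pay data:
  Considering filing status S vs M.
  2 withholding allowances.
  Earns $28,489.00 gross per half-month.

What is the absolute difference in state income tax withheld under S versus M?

$575.84

State Income Tax (S): taxable = $28,489.00 − 2×$420.00 = $27,649.00
  $1,801.86 + 31.03% × ($27,649.00 − $14,200.00) = $1,801.86 + 31.03% × $13,449.00 = $5,975.08
State Income Tax (M): taxable = $28,489.00 − 2×$420.00 = $27,649.00
  $1,944.40 + 27.34% × ($27,649.00 − $10,800.00) = $1,944.40 + 27.34% × $16,849.00 = $6,550.92
Difference: |$5,975.08 − $6,550.92| = $575.84 (higher under M)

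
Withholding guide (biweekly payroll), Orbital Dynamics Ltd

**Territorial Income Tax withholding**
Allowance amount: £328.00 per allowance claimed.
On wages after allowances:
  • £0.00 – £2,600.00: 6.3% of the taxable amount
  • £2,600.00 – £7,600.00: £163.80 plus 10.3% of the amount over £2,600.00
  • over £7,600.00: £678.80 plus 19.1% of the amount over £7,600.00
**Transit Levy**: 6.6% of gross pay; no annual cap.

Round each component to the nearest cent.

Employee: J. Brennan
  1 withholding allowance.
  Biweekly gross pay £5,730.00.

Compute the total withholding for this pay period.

Territorial Income Tax: taxable = £5,730.00 − 1×£328.00 = £5,402.00
  £163.80 + 10.3% × (£5,402.00 − £2,600.00) = £163.80 + 10.3% × £2,802.00 = £452.41
Transit Levy: 6.6% × £5,730.00 = £378.18
Total: £452.41 + £378.18 = £830.59

£830.59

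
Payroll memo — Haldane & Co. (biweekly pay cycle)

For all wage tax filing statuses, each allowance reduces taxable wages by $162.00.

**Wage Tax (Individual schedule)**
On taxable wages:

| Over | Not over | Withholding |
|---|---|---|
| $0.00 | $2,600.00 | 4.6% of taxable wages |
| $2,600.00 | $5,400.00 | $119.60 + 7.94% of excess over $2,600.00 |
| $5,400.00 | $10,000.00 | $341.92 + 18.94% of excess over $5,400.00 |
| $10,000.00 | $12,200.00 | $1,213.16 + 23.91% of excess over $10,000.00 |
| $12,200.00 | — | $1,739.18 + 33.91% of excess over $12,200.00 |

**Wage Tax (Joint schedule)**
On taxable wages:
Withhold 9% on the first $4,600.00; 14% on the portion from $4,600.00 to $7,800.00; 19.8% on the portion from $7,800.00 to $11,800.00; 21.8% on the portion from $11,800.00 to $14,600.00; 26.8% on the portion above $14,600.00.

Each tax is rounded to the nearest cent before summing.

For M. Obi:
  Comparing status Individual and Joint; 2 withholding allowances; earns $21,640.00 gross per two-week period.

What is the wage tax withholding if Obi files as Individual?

$4,830.42

Wage Tax (Individual): taxable = $21,640.00 − 2×$162.00 = $21,316.00
  $1,739.18 + 33.91% × ($21,316.00 − $12,200.00) = $1,739.18 + 33.91% × $9,116.00 = $4,830.42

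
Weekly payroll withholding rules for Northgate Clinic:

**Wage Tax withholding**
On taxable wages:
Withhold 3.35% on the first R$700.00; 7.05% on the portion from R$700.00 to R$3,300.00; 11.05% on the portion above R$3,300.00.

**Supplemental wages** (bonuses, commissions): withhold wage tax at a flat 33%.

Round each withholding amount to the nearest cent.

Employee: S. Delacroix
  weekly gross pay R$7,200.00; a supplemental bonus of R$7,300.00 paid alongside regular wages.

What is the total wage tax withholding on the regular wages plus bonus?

Wage Tax: taxable = R$7,200.00
  R$206.75 + 11.05% × (R$7,200.00 − R$3,300.00) = R$206.75 + 11.05% × R$3,900.00 = R$637.70
Supplemental (33% flat on bonus): 33% × R$7,300.00 = R$2,409.00
Total wage tax: R$637.70 + R$2,409.00 = R$3,046.70

R$3,046.70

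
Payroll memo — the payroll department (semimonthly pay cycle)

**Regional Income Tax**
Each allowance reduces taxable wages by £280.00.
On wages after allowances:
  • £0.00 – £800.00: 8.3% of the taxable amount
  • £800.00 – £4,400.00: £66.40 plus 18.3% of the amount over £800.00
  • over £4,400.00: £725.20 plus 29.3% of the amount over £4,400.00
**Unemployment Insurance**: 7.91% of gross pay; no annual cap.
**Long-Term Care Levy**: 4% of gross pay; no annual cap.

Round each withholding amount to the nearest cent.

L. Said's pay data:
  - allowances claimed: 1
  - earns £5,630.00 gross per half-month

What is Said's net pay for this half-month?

£3,955.92

Regional Income Tax: taxable = £5,630.00 − 1×£280.00 = £5,350.00
  £725.20 + 29.3% × (£5,350.00 − £4,400.00) = £725.20 + 29.3% × £950.00 = £1,003.55
Unemployment Insurance: 7.91% × £5,630.00 = £445.33
Long-Term Care Levy: 4% × £5,630.00 = £225.20
Total withheld: £1,003.55 + £445.33 + £225.20 = £1,674.08
Net pay: £5,630.00 − £1,674.08 = £3,955.92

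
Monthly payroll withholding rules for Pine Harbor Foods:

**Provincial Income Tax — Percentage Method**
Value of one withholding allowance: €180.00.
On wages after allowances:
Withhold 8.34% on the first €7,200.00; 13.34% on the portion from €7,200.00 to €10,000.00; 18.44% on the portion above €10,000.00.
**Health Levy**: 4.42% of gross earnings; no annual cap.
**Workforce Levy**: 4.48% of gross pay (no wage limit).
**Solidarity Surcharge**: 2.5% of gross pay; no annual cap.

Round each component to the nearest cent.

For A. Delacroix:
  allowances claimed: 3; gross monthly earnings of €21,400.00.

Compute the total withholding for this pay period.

€5,416.18

Provincial Income Tax: taxable = €21,400.00 − 3×€180.00 = €20,860.00
  €974.00 + 18.44% × (€20,860.00 − €10,000.00) = €974.00 + 18.44% × €10,860.00 = €2,976.58
Health Levy: 4.42% × €21,400.00 = €945.88
Workforce Levy: 4.48% × €21,400.00 = €958.72
Solidarity Surcharge: 2.5% × €21,400.00 = €535.00
Total: €2,976.58 + €945.88 + €958.72 + €535.00 = €5,416.18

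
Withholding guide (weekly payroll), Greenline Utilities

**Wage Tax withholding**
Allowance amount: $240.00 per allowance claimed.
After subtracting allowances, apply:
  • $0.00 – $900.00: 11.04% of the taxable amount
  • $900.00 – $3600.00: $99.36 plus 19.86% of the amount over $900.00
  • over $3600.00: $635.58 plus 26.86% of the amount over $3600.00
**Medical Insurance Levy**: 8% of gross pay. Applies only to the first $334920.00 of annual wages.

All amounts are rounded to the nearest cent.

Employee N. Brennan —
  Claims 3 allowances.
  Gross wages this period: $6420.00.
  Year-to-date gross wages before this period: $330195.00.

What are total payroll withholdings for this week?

Wage Tax: taxable = $6420.00 − 3×$240.00 = $5700.00
  $635.58 + 26.86% × ($5700.00 − $3600.00) = $635.58 + 26.86% × $2100.00 = $1199.64
Medical Insurance Levy: cap $334920.00 − YTD $330195.00 = $4725.00 subject; 8% × $4725.00 = $378.00
Total: $1199.64 + $378.00 = $1577.64

$1577.64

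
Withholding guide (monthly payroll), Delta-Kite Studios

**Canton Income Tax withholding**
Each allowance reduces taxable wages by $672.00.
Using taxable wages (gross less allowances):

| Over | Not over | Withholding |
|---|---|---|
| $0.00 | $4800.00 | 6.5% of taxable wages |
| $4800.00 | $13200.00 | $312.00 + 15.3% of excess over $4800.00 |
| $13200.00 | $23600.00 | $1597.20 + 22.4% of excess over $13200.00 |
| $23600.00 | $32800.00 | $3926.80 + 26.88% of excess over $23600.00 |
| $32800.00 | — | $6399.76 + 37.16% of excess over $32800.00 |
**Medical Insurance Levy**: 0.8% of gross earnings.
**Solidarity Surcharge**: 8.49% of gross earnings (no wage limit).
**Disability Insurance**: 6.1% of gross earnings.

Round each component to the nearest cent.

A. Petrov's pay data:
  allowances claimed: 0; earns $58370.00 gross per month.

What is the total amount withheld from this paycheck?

Canton Income Tax: taxable = $58370.00
  $6399.76 + 37.16% × ($58370.00 − $32800.00) = $6399.76 + 37.16% × $25570.00 = $15901.57
Medical Insurance Levy: 0.8% × $58370.00 = $466.96
Solidarity Surcharge: 8.49% × $58370.00 = $4955.61
Disability Insurance: 6.1% × $58370.00 = $3560.57
Total: $15901.57 + $466.96 + $4955.61 + $3560.57 = $24884.71

$24884.71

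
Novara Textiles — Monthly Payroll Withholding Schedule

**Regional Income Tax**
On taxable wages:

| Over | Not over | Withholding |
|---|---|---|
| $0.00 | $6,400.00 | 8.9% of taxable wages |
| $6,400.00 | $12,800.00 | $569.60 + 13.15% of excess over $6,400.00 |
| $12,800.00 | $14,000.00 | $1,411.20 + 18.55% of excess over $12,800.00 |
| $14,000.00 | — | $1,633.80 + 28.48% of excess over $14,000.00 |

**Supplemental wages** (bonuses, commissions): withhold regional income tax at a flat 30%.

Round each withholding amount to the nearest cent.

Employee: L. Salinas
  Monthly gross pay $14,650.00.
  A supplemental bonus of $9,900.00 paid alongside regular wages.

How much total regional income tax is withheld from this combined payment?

Regional Income Tax: taxable = $14,650.00
  $1,633.80 + 28.48% × ($14,650.00 − $14,000.00) = $1,633.80 + 28.48% × $650.00 = $1,818.92
Supplemental (30% flat on bonus): 30% × $9,900.00 = $2,970.00
Total regional income tax: $1,818.92 + $2,970.00 = $4,788.92

$4,788.92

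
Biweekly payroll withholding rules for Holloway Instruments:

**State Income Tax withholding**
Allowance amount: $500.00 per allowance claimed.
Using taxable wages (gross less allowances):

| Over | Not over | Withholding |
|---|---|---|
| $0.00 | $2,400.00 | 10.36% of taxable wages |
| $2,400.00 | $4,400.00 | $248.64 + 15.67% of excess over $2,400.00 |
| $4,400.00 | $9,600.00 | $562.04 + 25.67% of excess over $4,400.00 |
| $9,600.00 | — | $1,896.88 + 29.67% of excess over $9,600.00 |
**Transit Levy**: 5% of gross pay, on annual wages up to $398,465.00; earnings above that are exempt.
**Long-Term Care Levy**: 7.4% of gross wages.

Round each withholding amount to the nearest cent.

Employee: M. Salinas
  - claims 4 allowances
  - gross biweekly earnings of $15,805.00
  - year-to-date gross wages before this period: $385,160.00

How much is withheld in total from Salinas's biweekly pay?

$4,979.32

State Income Tax: taxable = $15,805.00 − 4×$500.00 = $13,805.00
  $1,896.88 + 29.67% × ($13,805.00 − $9,600.00) = $1,896.88 + 29.67% × $4,205.00 = $3,144.50
Transit Levy: cap $398,465.00 − YTD $385,160.00 = $13,305.00 subject; 5% × $13,305.00 = $665.25
Long-Term Care Levy: 7.4% × $15,805.00 = $1,169.57
Total: $3,144.50 + $665.25 + $1,169.57 = $4,979.32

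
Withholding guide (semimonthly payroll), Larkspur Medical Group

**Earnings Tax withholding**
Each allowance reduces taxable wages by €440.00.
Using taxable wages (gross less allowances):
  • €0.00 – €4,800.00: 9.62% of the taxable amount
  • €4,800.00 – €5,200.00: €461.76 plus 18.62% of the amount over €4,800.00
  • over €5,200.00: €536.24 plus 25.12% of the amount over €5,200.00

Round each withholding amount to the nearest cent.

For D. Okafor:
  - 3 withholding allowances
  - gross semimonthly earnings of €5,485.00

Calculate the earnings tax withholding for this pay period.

€400.67

Earnings Tax: taxable = €5,485.00 − 3×€440.00 = €4,165.00
  9.62% × €4,165.00 = €400.67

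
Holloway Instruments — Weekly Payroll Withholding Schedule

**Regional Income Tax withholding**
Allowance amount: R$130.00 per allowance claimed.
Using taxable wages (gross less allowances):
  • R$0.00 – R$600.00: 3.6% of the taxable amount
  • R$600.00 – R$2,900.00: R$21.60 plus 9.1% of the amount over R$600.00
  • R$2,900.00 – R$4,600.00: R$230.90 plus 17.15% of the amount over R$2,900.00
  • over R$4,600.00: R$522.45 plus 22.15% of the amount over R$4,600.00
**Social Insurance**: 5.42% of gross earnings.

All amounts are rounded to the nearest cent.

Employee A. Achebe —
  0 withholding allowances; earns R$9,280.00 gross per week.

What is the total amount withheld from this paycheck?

Regional Income Tax: taxable = R$9,280.00
  R$522.45 + 22.15% × (R$9,280.00 − R$4,600.00) = R$522.45 + 22.15% × R$4,680.00 = R$1,559.07
Social Insurance: 5.42% × R$9,280.00 = R$502.98
Total: R$1,559.07 + R$502.98 = R$2,062.05

R$2,062.05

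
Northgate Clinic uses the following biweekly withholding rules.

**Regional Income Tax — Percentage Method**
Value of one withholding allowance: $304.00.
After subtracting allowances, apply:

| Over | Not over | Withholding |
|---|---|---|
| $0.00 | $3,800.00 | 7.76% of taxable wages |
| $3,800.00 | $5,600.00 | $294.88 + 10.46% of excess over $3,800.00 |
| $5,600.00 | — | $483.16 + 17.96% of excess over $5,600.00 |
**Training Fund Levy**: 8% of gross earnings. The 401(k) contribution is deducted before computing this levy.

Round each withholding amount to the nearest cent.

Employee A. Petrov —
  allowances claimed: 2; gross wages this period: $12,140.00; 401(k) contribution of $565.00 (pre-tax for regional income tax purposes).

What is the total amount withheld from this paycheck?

Regional Income Tax: taxable = $12,140.00 − $565.00 − 2×$304.00 = $10,967.00
  $483.16 + 17.96% × ($10,967.00 − $5,600.00) = $483.16 + 17.96% × $5,367.00 = $1,447.07
Training Fund Levy: 8% × $11,575.00 = $926.00
Total: $1,447.07 + $926.00 = $2,373.07

$2,373.07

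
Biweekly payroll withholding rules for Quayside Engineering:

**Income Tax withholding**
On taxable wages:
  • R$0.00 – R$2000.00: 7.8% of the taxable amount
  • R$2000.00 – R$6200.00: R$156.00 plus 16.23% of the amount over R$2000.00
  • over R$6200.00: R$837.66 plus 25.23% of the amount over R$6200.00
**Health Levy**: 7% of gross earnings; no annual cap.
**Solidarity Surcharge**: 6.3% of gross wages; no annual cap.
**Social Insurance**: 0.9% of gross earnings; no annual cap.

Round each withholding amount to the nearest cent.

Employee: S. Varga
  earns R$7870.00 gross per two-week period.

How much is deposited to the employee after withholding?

Income Tax: taxable = R$7870.00
  R$837.66 + 25.23% × (R$7870.00 − R$6200.00) = R$837.66 + 25.23% × R$1670.00 = R$1259.00
Health Levy: 7% × R$7870.00 = R$550.90
Solidarity Surcharge: 6.3% × R$7870.00 = R$495.81
Social Insurance: 0.9% × R$7870.00 = R$70.83
Total withheld: R$1259.00 + R$550.90 + R$495.81 + R$70.83 = R$2376.54
Net pay: R$7870.00 − R$2376.54 = R$5493.46

R$5493.46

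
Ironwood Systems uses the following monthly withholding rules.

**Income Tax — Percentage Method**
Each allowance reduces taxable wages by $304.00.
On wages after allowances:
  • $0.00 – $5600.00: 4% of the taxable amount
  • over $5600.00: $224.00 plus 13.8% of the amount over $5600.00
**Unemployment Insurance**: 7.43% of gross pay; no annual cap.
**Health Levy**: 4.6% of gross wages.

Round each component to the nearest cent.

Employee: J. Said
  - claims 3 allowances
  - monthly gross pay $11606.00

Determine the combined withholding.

$2323.18

Income Tax: taxable = $11606.00 − 3×$304.00 = $10694.00
  $224.00 + 13.8% × ($10694.00 − $5600.00) = $224.00 + 13.8% × $5094.00 = $926.97
Unemployment Insurance: 7.43% × $11606.00 = $862.33
Health Levy: 4.6% × $11606.00 = $533.88
Total: $926.97 + $862.33 + $533.88 = $2323.18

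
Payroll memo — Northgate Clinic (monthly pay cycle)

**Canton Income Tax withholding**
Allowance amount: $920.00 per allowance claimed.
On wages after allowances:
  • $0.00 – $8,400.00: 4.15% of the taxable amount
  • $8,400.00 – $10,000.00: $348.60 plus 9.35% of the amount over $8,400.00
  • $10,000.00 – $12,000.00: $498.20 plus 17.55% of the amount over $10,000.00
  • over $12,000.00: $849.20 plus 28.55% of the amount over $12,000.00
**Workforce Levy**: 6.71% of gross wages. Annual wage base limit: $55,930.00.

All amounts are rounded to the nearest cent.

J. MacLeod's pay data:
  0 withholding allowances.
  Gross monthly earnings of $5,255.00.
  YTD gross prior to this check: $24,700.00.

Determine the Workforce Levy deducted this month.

$352.61

Workforce Levy: 6.71% × $5,255.00 = $352.61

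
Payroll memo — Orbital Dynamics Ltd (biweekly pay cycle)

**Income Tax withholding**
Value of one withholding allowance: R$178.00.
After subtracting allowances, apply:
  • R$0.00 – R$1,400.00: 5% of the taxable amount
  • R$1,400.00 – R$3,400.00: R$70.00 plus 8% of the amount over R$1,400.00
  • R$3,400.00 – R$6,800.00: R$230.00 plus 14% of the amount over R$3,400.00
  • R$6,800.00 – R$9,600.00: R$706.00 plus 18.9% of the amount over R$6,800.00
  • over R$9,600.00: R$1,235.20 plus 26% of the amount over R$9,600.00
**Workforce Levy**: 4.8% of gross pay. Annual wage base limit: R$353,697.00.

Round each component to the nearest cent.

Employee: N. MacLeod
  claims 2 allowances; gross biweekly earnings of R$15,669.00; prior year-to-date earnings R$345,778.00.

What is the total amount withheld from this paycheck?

R$3,100.69

Income Tax: taxable = R$15,669.00 − 2×R$178.00 = R$15,313.00
  R$1,235.20 + 26% × (R$15,313.00 − R$9,600.00) = R$1,235.20 + 26% × R$5,713.00 = R$2,720.58
Workforce Levy: cap R$353,697.00 − YTD R$345,778.00 = R$7,919.00 subject; 4.8% × R$7,919.00 = R$380.11
Total: R$2,720.58 + R$380.11 = R$3,100.69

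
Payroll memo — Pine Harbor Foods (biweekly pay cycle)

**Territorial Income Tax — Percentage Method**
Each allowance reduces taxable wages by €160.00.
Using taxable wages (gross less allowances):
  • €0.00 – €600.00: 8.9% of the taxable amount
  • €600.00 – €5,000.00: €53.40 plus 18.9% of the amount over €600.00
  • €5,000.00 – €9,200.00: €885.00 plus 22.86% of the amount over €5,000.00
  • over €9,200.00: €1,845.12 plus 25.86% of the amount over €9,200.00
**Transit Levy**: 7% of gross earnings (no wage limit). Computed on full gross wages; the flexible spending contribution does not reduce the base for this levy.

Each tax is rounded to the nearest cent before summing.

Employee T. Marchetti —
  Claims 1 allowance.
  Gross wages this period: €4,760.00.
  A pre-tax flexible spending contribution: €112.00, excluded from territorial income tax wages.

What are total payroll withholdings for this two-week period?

Territorial Income Tax: taxable = €4,760.00 − €112.00 − 1×€160.00 = €4,488.00
  €53.40 + 18.9% × (€4,488.00 − €600.00) = €53.40 + 18.9% × €3,888.00 = €788.23
Transit Levy: 7% × €4,760.00 = €333.20
Total: €788.23 + €333.20 = €1,121.43

€1,121.43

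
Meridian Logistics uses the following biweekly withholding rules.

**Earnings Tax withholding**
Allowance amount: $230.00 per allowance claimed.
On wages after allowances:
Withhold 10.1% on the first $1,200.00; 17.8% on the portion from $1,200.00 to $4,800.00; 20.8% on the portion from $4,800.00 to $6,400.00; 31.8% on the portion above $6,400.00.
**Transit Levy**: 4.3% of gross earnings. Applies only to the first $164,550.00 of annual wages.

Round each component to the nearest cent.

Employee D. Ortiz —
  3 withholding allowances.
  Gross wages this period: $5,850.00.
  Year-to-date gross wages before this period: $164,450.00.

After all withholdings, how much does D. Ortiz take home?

Earnings Tax: taxable = $5,850.00 − 3×$230.00 = $5,160.00
  $762.00 + 20.8% × ($5,160.00 − $4,800.00) = $762.00 + 20.8% × $360.00 = $836.88
Transit Levy: cap $164,550.00 − YTD $164,450.00 = $100.00 subject; 4.3% × $100.00 = $4.30
Total withheld: $836.88 + $4.30 = $841.18
Net pay: $5,850.00 − $841.18 = $5,008.82

$5,008.82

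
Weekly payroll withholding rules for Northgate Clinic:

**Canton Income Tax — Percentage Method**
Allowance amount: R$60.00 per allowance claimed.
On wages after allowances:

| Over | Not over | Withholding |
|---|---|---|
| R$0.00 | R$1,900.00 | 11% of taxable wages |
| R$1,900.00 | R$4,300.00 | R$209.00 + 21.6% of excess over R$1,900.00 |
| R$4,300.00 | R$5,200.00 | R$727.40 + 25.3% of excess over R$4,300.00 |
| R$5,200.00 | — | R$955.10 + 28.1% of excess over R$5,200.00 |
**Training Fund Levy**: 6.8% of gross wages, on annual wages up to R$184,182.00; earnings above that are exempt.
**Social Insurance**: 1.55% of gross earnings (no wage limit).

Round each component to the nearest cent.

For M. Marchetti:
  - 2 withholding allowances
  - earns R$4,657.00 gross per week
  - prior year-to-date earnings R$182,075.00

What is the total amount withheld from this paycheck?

Canton Income Tax: taxable = R$4,657.00 − 2×R$60.00 = R$4,537.00
  R$727.40 + 25.3% × (R$4,537.00 − R$4,300.00) = R$727.40 + 25.3% × R$237.00 = R$787.36
Training Fund Levy: cap R$184,182.00 − YTD R$182,075.00 = R$2,107.00 subject; 6.8% × R$2,107.00 = R$143.28
Social Insurance: 1.55% × R$4,657.00 = R$72.18
Total: R$787.36 + R$143.28 + R$72.18 = R$1,002.82

R$1,002.82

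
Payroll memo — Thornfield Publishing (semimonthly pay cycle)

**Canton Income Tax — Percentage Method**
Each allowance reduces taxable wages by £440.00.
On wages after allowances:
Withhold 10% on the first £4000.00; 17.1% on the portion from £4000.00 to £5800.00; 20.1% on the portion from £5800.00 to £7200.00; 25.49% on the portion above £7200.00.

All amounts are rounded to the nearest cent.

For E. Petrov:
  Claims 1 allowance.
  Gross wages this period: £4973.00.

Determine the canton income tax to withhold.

£491.14

Canton Income Tax: taxable = £4973.00 − 1×£440.00 = £4533.00
  £400.00 + 17.1% × (£4533.00 − £4000.00) = £400.00 + 17.1% × £533.00 = £491.14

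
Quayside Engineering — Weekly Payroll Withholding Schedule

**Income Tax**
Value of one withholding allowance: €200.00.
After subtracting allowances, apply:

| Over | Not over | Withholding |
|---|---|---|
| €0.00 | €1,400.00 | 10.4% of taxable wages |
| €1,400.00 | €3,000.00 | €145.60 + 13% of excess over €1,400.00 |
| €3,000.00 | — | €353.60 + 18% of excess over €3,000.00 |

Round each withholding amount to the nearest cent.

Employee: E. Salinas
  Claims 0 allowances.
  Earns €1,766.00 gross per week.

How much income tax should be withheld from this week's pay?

Income Tax: taxable = €1,766.00
  €145.60 + 13% × (€1,766.00 − €1,400.00) = €145.60 + 13% × €366.00 = €193.18

€193.18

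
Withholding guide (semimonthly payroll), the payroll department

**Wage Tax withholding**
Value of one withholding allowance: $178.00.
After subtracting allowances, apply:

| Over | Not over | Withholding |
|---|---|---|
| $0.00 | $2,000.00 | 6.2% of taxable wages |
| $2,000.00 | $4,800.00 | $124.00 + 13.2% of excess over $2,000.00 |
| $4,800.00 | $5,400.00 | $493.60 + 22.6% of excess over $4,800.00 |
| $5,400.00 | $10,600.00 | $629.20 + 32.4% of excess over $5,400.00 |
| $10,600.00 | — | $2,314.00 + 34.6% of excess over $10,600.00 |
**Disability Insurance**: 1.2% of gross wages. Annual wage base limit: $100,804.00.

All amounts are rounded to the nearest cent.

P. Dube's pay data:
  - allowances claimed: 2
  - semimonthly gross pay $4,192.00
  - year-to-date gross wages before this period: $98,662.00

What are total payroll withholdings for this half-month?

Wage Tax: taxable = $4,192.00 − 2×$178.00 = $3,836.00
  $124.00 + 13.2% × ($3,836.00 − $2,000.00) = $124.00 + 13.2% × $1,836.00 = $366.35
Disability Insurance: cap $100,804.00 − YTD $98,662.00 = $2,142.00 subject; 1.2% × $2,142.00 = $25.70
Total: $366.35 + $25.70 = $392.05

$392.05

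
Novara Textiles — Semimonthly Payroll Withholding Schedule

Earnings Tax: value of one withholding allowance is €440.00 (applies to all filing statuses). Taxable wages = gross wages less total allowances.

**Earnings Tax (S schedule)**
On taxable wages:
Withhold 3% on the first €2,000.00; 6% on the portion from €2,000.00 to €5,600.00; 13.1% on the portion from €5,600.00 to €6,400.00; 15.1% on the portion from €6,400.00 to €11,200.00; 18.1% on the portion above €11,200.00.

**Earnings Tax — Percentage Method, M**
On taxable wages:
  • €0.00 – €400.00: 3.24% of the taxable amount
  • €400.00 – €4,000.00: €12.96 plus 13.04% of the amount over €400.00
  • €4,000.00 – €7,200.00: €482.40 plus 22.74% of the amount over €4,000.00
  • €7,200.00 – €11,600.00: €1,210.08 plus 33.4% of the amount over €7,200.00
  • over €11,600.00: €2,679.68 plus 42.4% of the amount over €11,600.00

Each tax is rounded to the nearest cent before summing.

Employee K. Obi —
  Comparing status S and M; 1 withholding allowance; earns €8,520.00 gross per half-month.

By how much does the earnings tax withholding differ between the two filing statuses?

Earnings Tax (S): taxable = €8,520.00 − 1×€440.00 = €8,080.00
  €380.80 + 15.1% × (€8,080.00 − €6,400.00) = €380.80 + 15.1% × €1,680.00 = €634.48
Earnings Tax (M): taxable = €8,520.00 − 1×€440.00 = €8,080.00
  €1,210.08 + 33.4% × (€8,080.00 − €7,200.00) = €1,210.08 + 33.4% × €880.00 = €1,504.00
Difference: |€634.48 − €1,504.00| = €869.52 (higher under M)

€869.52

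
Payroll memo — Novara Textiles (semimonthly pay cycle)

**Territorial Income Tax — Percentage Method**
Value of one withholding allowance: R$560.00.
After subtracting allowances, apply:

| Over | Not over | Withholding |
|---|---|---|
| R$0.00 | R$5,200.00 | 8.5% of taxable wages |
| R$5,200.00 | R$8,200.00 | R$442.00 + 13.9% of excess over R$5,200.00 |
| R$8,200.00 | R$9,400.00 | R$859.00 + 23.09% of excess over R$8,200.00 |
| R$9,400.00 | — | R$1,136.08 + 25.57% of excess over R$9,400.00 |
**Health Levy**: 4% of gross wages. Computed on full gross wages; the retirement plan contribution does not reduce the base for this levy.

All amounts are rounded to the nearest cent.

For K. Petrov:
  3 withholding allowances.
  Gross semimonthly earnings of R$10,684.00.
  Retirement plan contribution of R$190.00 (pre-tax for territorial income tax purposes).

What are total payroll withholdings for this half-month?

R$1,428.13

Territorial Income Tax: taxable = R$10,684.00 − R$190.00 − 3×R$560.00 = R$8,814.00
  R$859.00 + 23.09% × (R$8,814.00 − R$8,200.00) = R$859.00 + 23.09% × R$614.00 = R$1,000.77
Health Levy: 4% × R$10,684.00 = R$427.36
Total: R$1,000.77 + R$427.36 = R$1,428.13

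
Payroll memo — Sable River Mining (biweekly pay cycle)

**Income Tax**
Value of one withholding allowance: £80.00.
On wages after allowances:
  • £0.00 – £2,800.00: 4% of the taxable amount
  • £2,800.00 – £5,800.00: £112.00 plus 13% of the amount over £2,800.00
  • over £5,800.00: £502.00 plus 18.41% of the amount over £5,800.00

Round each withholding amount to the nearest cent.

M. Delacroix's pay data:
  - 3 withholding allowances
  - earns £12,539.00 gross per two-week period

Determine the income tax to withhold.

Income Tax: taxable = £12,539.00 − 3×£80.00 = £12,299.00
  £502.00 + 18.41% × (£12,299.00 − £5,800.00) = £502.00 + 18.41% × £6,499.00 = £1,698.47

£1,698.47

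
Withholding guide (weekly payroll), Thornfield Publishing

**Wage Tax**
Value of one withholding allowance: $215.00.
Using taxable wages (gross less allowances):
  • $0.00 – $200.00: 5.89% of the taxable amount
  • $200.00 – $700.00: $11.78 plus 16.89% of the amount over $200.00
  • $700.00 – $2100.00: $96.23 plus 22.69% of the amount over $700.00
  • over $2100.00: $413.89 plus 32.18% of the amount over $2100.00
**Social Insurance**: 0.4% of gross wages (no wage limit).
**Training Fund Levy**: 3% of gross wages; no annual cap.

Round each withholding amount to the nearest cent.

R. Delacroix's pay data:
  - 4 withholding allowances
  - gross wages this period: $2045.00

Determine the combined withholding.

Wage Tax: taxable = $2045.00 − 4×$215.00 = $1185.00
  $96.23 + 22.69% × ($1185.00 − $700.00) = $96.23 + 22.69% × $485.00 = $206.28
Social Insurance: 0.4% × $2045.00 = $8.18
Training Fund Levy: 3% × $2045.00 = $61.35
Total: $206.28 + $8.18 + $61.35 = $275.81

$275.81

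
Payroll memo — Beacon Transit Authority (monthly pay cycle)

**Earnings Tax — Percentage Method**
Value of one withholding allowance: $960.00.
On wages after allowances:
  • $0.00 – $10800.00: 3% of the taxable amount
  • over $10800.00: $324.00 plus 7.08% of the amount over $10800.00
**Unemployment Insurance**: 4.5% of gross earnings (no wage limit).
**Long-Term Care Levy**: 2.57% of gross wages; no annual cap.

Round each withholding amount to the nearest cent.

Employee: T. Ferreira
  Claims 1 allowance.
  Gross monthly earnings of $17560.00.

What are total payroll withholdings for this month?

$1976.13

Earnings Tax: taxable = $17560.00 − 1×$960.00 = $16600.00
  $324.00 + 7.08% × ($16600.00 − $10800.00) = $324.00 + 7.08% × $5800.00 = $734.64
Unemployment Insurance: 4.5% × $17560.00 = $790.20
Long-Term Care Levy: 2.57% × $17560.00 = $451.29
Total: $734.64 + $790.20 + $451.29 = $1976.13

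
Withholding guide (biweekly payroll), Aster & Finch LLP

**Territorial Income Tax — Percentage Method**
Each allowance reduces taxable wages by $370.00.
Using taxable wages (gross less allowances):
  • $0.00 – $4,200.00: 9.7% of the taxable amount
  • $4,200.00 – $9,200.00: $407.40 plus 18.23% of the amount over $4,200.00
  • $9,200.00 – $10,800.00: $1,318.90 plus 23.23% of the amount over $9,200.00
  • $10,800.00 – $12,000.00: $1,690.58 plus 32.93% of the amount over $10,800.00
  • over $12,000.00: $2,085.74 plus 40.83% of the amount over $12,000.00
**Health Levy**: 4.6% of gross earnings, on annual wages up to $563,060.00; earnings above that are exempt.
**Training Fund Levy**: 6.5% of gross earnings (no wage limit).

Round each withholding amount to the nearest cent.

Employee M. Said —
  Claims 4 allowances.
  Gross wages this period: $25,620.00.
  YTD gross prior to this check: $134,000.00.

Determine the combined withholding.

Territorial Income Tax: taxable = $25,620.00 − 4×$370.00 = $24,140.00
  $2,085.74 + 40.83% × ($24,140.00 − $12,000.00) = $2,085.74 + 40.83% × $12,140.00 = $7,042.50
Health Levy: 4.6% × $25,620.00 = $1,178.52
Training Fund Levy: 6.5% × $25,620.00 = $1,665.30
Total: $7,042.50 + $1,178.52 + $1,665.30 = $9,886.32

$9,886.32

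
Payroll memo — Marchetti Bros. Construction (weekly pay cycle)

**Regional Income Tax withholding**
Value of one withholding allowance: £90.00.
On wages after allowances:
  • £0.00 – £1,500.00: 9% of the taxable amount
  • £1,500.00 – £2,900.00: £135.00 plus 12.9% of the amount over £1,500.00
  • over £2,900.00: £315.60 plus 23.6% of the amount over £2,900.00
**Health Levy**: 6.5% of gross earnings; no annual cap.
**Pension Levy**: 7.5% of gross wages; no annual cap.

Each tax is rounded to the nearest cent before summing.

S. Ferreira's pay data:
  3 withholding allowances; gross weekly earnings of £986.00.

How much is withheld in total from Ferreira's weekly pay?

Regional Income Tax: taxable = £986.00 − 3×£90.00 = £716.00
  9% × £716.00 = £64.44
Health Levy: 6.5% × £986.00 = £64.09
Pension Levy: 7.5% × £986.00 = £73.95
Total: £64.44 + £64.09 + £73.95 = £202.48

£202.48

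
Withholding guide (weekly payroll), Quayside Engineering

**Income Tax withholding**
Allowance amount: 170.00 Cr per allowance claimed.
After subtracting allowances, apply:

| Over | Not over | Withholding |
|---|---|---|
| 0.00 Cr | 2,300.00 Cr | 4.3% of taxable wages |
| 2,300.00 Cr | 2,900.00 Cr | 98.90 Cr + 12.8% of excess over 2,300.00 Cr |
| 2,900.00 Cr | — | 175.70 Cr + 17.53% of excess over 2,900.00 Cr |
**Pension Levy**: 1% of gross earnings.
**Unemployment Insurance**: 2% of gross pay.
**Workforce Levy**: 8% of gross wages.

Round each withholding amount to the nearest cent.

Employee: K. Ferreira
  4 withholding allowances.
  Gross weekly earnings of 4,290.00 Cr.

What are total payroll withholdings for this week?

772.06 Cr

Income Tax: taxable = 4,290.00 Cr − 4×170.00 Cr = 3,610.00 Cr
  175.70 Cr + 17.53% × (3,610.00 Cr − 2,900.00 Cr) = 175.70 Cr + 17.53% × 710.00 Cr = 300.16 Cr
Pension Levy: 1% × 4,290.00 Cr = 42.90 Cr
Unemployment Insurance: 2% × 4,290.00 Cr = 85.80 Cr
Workforce Levy: 8% × 4,290.00 Cr = 343.20 Cr
Total: 300.16 Cr + 42.90 Cr + 85.80 Cr + 343.20 Cr = 772.06 Cr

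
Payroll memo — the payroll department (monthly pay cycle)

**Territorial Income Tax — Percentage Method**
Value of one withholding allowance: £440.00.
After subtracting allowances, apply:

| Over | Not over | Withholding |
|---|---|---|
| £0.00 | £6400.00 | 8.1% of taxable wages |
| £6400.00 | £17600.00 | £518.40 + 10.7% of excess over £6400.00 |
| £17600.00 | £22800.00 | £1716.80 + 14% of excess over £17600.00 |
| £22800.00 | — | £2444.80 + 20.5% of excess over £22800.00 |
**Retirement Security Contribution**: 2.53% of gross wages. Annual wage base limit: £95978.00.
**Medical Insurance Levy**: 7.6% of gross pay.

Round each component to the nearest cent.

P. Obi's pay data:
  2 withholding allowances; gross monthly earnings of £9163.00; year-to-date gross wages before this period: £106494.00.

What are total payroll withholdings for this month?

Territorial Income Tax: taxable = £9163.00 − 2×£440.00 = £8283.00
  £518.40 + 10.7% × (£8283.00 − £6400.00) = £518.40 + 10.7% × £1883.00 = £719.88
Retirement Security Contribution: YTD £106494.00 ≥ cap £95978.00 → £0.00
Medical Insurance Levy: 7.6% × £9163.00 = £696.39
Total: £719.88 + £0.00 + £696.39 = £1416.27

£1416.27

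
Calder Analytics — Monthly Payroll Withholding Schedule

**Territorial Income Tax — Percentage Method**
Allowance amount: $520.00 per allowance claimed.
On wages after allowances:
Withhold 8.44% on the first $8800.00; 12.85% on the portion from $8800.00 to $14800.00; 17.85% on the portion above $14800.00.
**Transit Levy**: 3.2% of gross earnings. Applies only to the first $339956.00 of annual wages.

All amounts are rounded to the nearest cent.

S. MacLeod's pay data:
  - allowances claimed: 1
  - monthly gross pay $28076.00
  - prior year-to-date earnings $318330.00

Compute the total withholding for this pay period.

Territorial Income Tax: taxable = $28076.00 − 1×$520.00 = $27556.00
  $1513.72 + 17.85% × ($27556.00 − $14800.00) = $1513.72 + 17.85% × $12756.00 = $3790.67
Transit Levy: cap $339956.00 − YTD $318330.00 = $21626.00 subject; 3.2% × $21626.00 = $692.03
Total: $3790.67 + $692.03 = $4482.70

$4482.70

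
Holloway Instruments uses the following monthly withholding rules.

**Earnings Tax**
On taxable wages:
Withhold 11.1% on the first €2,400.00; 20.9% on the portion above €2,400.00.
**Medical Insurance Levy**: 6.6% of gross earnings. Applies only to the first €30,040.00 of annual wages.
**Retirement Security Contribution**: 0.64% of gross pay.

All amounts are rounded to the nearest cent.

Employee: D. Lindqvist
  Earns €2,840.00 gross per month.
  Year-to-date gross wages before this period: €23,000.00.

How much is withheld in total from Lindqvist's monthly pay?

€563.98

Earnings Tax: taxable = €2,840.00
  €266.40 + 20.9% × (€2,840.00 − €2,400.00) = €266.40 + 20.9% × €440.00 = €358.36
Medical Insurance Levy: 6.6% × €2,840.00 = €187.44
Retirement Security Contribution: 0.64% × €2,840.00 = €18.18
Total: €358.36 + €187.44 + €18.18 = €563.98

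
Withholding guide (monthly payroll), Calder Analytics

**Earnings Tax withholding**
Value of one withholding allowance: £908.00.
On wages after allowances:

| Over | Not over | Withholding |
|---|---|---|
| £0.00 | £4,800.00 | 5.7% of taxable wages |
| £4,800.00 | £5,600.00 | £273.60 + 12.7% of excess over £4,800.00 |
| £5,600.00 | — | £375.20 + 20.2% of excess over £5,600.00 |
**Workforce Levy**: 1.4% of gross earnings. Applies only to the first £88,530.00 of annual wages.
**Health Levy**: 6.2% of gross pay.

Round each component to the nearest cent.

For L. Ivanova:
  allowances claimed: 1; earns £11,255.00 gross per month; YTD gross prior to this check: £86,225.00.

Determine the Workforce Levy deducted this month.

£32.27

Workforce Levy: cap £88,530.00 − YTD £86,225.00 = £2,305.00 subject; 1.4% × £2,305.00 = £32.27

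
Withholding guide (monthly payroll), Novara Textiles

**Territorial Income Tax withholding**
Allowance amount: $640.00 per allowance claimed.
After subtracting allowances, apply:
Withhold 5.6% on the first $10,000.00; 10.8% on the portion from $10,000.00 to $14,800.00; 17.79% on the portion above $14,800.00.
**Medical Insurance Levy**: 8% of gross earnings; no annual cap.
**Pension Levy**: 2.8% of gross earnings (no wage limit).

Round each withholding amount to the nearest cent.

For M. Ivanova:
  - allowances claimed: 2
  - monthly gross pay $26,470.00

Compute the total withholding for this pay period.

$5,785.54

Territorial Income Tax: taxable = $26,470.00 − 2×$640.00 = $25,190.00
  $1,078.40 + 17.79% × ($25,190.00 − $14,800.00) = $1,078.40 + 17.79% × $10,390.00 = $2,926.78
Medical Insurance Levy: 8% × $26,470.00 = $2,117.60
Pension Levy: 2.8% × $26,470.00 = $741.16
Total: $2,926.78 + $2,117.60 + $741.16 = $5,785.54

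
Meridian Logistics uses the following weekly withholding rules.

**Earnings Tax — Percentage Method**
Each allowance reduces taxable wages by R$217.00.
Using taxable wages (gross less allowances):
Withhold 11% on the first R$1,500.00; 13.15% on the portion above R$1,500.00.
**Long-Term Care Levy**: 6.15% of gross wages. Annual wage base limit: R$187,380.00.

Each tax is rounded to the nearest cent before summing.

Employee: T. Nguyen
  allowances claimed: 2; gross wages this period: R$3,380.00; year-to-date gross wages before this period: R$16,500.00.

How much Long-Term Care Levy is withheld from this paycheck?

Long-Term Care Levy: 6.15% × R$3,380.00 = R$207.87

R$207.87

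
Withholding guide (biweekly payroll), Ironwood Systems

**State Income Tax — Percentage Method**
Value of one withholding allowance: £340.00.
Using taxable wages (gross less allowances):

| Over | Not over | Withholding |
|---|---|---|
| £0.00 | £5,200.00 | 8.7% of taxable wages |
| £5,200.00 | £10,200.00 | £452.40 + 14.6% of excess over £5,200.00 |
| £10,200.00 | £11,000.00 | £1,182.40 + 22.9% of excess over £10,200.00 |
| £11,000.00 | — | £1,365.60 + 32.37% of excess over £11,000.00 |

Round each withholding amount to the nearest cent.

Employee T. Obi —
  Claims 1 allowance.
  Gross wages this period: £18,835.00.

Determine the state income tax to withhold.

£3,791.73

State Income Tax: taxable = £18,835.00 − 1×£340.00 = £18,495.00
  £1,365.60 + 32.37% × (£18,495.00 − £11,000.00) = £1,365.60 + 32.37% × £7,495.00 = £3,791.73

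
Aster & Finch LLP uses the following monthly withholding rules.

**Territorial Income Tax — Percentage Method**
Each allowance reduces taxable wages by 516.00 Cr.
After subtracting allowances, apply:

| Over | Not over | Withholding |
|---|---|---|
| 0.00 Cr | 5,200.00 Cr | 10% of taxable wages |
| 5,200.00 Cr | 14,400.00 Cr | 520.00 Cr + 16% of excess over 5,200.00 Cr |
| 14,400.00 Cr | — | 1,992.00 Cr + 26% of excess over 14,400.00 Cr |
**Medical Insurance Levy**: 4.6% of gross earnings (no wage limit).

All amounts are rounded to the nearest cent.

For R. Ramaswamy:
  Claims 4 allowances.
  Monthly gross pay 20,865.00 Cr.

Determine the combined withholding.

Territorial Income Tax: taxable = 20,865.00 Cr − 4×516.00 Cr = 18,801.00 Cr
  1,992.00 Cr + 26% × (18,801.00 Cr − 14,400.00 Cr) = 1,992.00 Cr + 26% × 4,401.00 Cr = 3,136.26 Cr
Medical Insurance Levy: 4.6% × 20,865.00 Cr = 959.79 Cr
Total: 3,136.26 Cr + 959.79 Cr = 4,096.05 Cr

4,096.05 Cr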